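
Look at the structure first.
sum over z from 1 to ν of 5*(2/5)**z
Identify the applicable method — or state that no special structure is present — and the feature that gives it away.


Technique: the geometric series formula — term-over-term division gives 2/5 every time — index-free ratio, geometric sum formula applies.


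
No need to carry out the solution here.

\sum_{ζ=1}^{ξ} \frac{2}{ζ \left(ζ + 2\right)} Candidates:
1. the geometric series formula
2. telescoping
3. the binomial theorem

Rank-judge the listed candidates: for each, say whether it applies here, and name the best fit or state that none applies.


Diagnosis: telescoping — one partial-fraction pass turns \frac{2}{ζ \left(ζ + 2\right)} into a shifted difference, and shifted differences telescope.
- the geometric series formula — dividing successive terms gives an index-dependent quantity, not a constant.
- telescoping: applies; the problem has the shape this method handles.
- the binomial theorem — no binomial coefficients pair up with complementary powers here.


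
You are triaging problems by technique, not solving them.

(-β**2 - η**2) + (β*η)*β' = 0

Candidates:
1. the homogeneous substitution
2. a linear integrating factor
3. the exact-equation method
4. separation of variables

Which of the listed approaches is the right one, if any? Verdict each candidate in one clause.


Diagnosis: the homogeneous substitution — the slope's numerator and denominator have matching total degree, so it depends only on β/η and the ratio substitution collapses it. Rearranged, this also fits the Bernoulli template directly; the homogeneous substitution reads the structure without the rearrangement.
- the homogeneous substitution — applicable, and directly so.
- a linear integrating factor: the unknown enters nonlinearly (through a power, a denominator, or a transcendental function), which the linear integrating-factor recipe cannot absorb as-is — any repair would come from a preliminary substitution, not the factor.
- the exact-equation method: exactness fails on the nose — the mixed partials do not match.
- separation of variables — no algebra isolates the independent variable on one side and the unknown on the other.


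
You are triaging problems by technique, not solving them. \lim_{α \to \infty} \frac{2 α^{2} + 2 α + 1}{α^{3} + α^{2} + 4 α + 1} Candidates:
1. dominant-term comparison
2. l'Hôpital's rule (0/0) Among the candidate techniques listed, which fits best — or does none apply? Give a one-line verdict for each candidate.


Method: dominant-term comparison — divide through by the highest power of α; every lower-order term dies and the dominant terms decide the limit.
- dominant-term comparison: a fit — the right tool for this form.
- l'Hôpital's rule (0/0): no 0/0 form appears: written as one quotient, top and bottom both grow without bound, and the ratio is decided by their leading terms.


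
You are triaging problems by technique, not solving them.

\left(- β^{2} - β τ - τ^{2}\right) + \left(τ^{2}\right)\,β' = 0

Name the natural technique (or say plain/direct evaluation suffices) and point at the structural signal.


Best approach: the homogeneous substitution — scaling τ and β together leaves the slope fixed — it depends only on β/τ, so substitute the ratio.


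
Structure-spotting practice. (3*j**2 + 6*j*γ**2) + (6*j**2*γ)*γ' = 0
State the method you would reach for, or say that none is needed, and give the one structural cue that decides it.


Technique: the exact-equation method — check exactness first: here it holds (3*j**2 + 6*j*γ**2, 6*j**2*γ have matching cross partials), so no integrating factor is needed.


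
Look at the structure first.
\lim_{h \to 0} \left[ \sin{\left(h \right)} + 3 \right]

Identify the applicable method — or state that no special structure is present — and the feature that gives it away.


Technique: no special technique — no vanishing denominator and no indeterminate clash at the point — evaluation is immediate.


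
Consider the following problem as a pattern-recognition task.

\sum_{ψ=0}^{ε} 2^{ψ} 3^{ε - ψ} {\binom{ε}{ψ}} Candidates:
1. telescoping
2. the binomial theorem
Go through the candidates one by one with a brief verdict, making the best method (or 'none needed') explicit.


Diagnosis: the binomial theorem — terms weighting {\binom{ε}{ψ}} against matched powers of 2 and 3 reassemble into (2 + 3)^ε by the binomial theorem.
- telescoping: the summand is not presented as a shifted difference — a telescoping rewrite may exist, but the displayed structure does not offer one.
- the binomial theorem — yes, a natural case for it.


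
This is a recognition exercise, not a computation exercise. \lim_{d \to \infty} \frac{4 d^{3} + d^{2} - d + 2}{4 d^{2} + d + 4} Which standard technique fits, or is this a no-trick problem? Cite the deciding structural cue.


Best approach: dominant-term comparison — divide through by the highest power of d; every lower-order term dies and the dominant terms decide the limit. Differentiating the expression as a single quotient would eventually settle it as well; matching dominant growth settles it immediately.


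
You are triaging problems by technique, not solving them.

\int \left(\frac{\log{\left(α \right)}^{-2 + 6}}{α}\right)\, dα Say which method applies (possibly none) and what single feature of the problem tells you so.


Best approach: u-substitution — everything non-trivial happens through the inner expression \log{\left(α \right)}, and its derivative accounts for the remaining factor up to a constant, so set u = \log{\left(α \right)}.


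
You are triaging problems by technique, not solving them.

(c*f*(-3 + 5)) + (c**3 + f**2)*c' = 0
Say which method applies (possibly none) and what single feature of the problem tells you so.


Verdict: the exact-equation method — equality of cross partials is the green light — assemble the potential function term by term.


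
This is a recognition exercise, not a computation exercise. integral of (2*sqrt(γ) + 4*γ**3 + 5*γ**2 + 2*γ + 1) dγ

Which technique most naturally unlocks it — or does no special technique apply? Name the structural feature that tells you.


Diagnosis: no special technique — the integrand is a sum of constant multiples of powers of γ — integrate term by term.


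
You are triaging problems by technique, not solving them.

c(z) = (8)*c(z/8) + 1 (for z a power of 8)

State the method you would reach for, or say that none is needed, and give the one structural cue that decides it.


Technique: the master substitution — divide-the-index recursion (z/8 inside the call) straightens out once the index is rewritten as 8^m.


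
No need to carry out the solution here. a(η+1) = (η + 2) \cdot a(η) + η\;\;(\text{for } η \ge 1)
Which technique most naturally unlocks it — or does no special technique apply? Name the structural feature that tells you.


Best approach: a summation factor — because the multiplier η + 2 is index-dependent, divide through by its running product and sum the resulting differences.


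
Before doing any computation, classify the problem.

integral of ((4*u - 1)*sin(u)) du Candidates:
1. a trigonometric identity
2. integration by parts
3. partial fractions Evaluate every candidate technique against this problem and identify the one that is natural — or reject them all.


Technique: integration by parts — 4*u - 1 dies after finitely many derivatives while sin(u) cycles under integration — the tabular/parts setup.
- a trigonometric identity: no identity rewrites this into an easier trigonometric form.
- integration by parts: a fit — the right tool for this form.
- partial fractions: there is no rational-function structure to decompose.


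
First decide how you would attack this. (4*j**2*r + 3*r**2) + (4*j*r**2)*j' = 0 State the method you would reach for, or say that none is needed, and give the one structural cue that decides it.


Diagnosis: the exact-equation method — take the mixed partials of 4*j**2*r + 3*r**2 and 4*j*r**2: they are equal, which certifies an exact differential.


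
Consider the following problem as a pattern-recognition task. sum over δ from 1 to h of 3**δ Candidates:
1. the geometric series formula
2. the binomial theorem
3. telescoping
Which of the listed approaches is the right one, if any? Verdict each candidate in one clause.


Method: the geometric series formula — each term is 3 times the previous one, so the geometric-series formula applies directly.
- the geometric series formula — applicable, and directly so.
- the binomial theorem: there is no pair of bases whose matched powers would reassemble into a single binomial power.
- telescoping: as presented, consecutive terms share no shifted copy to cancel against — no rewrite is on display to change that.


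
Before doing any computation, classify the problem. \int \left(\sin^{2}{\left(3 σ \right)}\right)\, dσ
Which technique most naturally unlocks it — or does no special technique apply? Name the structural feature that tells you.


Technique: a trigonometric identity — the even exponent on \sin^{2}{\left(3 σ \right)} signals one move: rewrite via cos of the doubled angle.


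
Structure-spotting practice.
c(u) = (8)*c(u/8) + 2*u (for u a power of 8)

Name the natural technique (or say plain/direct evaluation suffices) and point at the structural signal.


Technique: the master substitution — the argument contracts 8-fold per step: reindex u exponentially and solve the linear recurrence in the new index.


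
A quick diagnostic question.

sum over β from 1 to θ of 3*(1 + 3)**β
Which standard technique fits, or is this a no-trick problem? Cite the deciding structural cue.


Technique: the geometric series formula — consecutive terms stand in a fixed index-free ratio — the geometric sum formula closes it.


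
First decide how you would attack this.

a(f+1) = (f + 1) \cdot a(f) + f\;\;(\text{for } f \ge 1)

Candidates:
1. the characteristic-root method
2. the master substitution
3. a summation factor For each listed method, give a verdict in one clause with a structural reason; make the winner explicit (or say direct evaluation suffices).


Method: a summation factor — it is first-order linear but the coefficient f + 1 depends on the index, so multiply through by a summation factor to telescope it.
- the characteristic-root method — the coefficients change with the index, which the root method cannot absorb.
- the master substitution: the recursion steps by a constant offset, so exponential reindexing is pointless.
- a summation factor — yes — fits the structure here.


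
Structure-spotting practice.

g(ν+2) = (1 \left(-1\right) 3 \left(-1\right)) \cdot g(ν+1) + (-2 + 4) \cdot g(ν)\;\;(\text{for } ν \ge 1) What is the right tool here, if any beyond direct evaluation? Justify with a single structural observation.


Technique: the characteristic-root method — this is the constant-coefficient homogeneous case — the whole solution in ν reduces to a polynomial's roots.


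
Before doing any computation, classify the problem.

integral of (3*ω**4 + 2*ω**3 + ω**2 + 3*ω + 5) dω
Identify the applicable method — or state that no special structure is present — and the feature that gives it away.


Best approach: no special technique — every term is a constant multiple of a power of ω; term-wise power-rule integration needs no preliminary transformation.


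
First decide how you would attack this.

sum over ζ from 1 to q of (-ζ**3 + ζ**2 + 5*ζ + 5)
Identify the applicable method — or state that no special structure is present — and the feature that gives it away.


Technique: no special technique — no ratio, no shift structure, no binomial pattern: sum the constant-multiple powers of ζ with known formulas.


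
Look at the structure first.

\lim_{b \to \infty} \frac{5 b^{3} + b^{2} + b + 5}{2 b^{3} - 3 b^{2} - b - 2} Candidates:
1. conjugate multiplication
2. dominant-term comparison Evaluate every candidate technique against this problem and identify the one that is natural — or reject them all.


Diagnosis: dominant-term comparison — growth-rate triage: the leading powers of b decide the limit, everything else is noise.
- conjugate multiplication: the conjugate move applies to radical differences, which this is not.
- dominant-term comparison: applicable, and directly so.


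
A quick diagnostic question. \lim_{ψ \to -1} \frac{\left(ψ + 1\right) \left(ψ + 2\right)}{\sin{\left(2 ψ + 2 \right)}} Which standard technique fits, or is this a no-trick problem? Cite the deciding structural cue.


Technique: l'Hôpital's rule (0/0) — both numerator and denominator vanish at -1: the genuine 0/0 indeterminate that l'Hôpital exists for. Known elementary limits would finish this too — the rule just bypasses the case analysis.


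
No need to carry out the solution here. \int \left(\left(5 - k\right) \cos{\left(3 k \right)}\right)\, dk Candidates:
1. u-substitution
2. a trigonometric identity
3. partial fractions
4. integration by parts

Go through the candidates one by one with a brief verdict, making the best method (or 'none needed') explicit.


Best approach: integration by parts — the integrand splits as 5 - k times \cos{\left(3 k \right)} — repeatedly differentiating the polynomial part kills it, which is the parts ladder.
- u-substitution — no subexpression of the integrand serves as a whole-integral substitution inner — individual terms may offer their own, but none carries its derivative as a factor of the full integrand; a working change of variable would have to be constructed from outside the expression.
- a trigonometric identity — no identity rewrites this into an easier trigonometric form.
- partial fractions: there is no rational-function structure to decompose.
- integration by parts: applicable, and directly so.


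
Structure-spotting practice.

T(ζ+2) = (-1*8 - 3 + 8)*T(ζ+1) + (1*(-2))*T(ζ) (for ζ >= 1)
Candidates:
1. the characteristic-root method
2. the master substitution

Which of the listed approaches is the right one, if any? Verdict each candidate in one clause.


Verdict: the characteristic-root method — no index-dependence in the weights and nothing inhomogeneous: classic characteristic-equation setup.
- the characteristic-root method: a fit — the right tool for this form.
- the master substitution: this is shift-type recursion, outside the divide-and-conquer template.


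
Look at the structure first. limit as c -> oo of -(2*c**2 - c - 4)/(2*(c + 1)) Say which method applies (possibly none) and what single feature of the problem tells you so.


Technique: dominant-term comparison — at large c only the top-degree terms survive; compare the leading terms and the limit falls out. l'Hôpital's at-infinity variant applies to the expression viewed as a single quotient; the leading-term comparison is the direct route.


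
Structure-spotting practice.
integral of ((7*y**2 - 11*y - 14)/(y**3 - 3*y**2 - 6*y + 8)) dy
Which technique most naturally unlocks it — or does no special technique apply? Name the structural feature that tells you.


Best approach: partial fractions — a proper rational integrand over the factorable y**3 - 3*y**2 - 6*y + 8: partial fractions reduce it to elementary pieces.


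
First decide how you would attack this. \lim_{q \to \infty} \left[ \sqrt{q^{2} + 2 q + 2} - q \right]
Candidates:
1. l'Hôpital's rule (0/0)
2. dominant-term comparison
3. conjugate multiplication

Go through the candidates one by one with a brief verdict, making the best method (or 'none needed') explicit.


Diagnosis: conjugate multiplication — neither \sqrt{q^{2} + 2 q + 2} nor q converges alone, so rewrite their difference as a conjugate-rationalized quotient first.
- l'Hôpital's rule (0/0): substitution produces ∞ − ∞ rather than a vanishing quotient; the rule needs a 0/0 ratio to act on.
- dominant-term comparison — leading-power comparison does not apply to this form.
- conjugate multiplication — yes — fits the structure here.


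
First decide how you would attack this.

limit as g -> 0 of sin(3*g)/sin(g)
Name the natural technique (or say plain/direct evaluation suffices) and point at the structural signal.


Method: l'Hôpital's rule (0/0) — both numerator and denominator vanish at 0: the genuine 0/0 indeterminate that l'Hôpital exists for. One could equally expand both pieces locally and compare leading terms; the rule does that in one stroke.


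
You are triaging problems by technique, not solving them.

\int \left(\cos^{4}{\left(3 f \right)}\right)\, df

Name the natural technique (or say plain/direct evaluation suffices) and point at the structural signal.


Verdict: a trigonometric identity — an even power like \cos^{4}{\left(3 f \right)} flattens under the half-angle identity into first-degree cosines you can integrate directly.


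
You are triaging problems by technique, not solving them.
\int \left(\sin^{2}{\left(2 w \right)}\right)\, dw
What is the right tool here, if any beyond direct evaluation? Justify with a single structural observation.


Best approach: a trigonometric identity — the even exponent on \sin^{2}{\left(2 w \right)} signals one move: rewrite via cos of the doubled angle.


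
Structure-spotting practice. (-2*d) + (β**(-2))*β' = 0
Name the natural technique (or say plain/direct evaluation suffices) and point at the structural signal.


Verdict: separation of variables — separating collects all β-dependence with the derivative and leaves all d-dependence opposite: variables separate. One could also solve this as an exact equation; with each coefficient in its own variable, separating is the same work with fewer steps.


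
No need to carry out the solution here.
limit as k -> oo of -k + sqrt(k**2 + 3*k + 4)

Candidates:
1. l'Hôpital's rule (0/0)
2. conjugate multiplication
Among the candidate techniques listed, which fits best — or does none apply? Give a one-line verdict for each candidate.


Diagnosis: conjugate multiplication — neither sqrt(k**2 + 3*k + 4) nor k converges alone, so rewrite their difference as a conjugate-rationalized quotient first.
- l'Hôpital's rule (0/0) — the expression is a difference driving to ∞ − ∞, not a 0/0 quotient — there is no ratio for the rule to differentiate.
- conjugate multiplication: a fit — the right tool for this form.


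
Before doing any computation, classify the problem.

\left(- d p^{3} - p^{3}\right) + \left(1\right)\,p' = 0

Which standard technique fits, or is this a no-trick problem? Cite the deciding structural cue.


Diagnosis: separation of variables — separating collects all p-dependence with the derivative and leaves all d-dependence opposite: variables separate.


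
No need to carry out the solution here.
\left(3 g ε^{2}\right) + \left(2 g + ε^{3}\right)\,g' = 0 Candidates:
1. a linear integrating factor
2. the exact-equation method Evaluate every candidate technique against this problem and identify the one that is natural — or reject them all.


Diagnosis: the exact-equation method — the compatibility test passes: the g-derivative of 3 g ε^{2} matches the ε-derivative of 2 g + ε^{3}, so integrate a potential.
- a linear integrating factor: a nonlinear term in the unknown puts this outside the integrating-factor template.
- the exact-equation method: applicable, and directly so.


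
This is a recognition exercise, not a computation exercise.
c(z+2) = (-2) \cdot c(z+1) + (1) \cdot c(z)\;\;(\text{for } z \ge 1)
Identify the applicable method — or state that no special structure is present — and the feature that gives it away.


Best approach: the characteristic-root method — because shifting z leaves the equation's coefficients unchanged, exponential trials reduce it to algebra.


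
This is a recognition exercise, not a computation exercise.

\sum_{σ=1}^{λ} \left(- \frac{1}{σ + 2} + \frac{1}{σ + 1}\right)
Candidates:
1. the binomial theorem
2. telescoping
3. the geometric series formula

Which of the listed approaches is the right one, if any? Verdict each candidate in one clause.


Best approach: telescoping — the generic term is a one-step difference of \frac{1}{σ + 1}, so partial sums shortcut to endpoint evaluation.
- the binomial theorem — the terms lack the binomial-coefficient-weighted complementary-power pattern of an expansion.
- telescoping — yes, a natural case for it.
- the geometric series formula: dividing successive terms gives an index-dependent quantity, not a constant.


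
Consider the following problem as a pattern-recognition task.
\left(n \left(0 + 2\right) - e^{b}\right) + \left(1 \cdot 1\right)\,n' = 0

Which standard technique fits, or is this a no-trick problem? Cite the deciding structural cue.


Diagnosis: a linear integrating factor — n appears only to the first power with coefficient 2 — the classic integrating-factor setup.


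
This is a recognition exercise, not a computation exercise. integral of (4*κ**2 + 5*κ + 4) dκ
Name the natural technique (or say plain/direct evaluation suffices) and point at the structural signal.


Verdict: no special technique — a term-by-term power-rule job in κ; no substitution or rearrangement earns its keep here.


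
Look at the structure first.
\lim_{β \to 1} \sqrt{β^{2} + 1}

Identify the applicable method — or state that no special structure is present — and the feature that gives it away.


Best approach: no special technique — the expression is continuous at 1 — substitute and evaluate; no indeterminate form appears.


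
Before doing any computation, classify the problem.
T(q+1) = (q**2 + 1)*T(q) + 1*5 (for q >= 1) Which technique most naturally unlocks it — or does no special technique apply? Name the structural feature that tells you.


Diagnosis: a summation factor — one-term recursion with variable weight q**2 + 1 is solved by product normalization, not by root-finding.


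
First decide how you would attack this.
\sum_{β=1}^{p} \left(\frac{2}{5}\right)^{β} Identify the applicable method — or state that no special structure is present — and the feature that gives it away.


Verdict: the geometric series formula — term-over-term division gives \frac{2}{5} every time — index-free ratio, geometric sum formula applies.


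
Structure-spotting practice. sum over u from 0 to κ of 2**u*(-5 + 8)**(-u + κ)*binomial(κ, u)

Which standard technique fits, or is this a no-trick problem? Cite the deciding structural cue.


Best approach: the binomial theorem — binomial(κ, u) weighting matched powers of 2 and (-5 + 8) is the expanded form of (2 + (-5 + 8))^κ — fold it back up.


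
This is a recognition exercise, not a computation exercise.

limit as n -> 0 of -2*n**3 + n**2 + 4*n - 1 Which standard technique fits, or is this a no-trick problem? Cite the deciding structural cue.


Method: no special technique — the function is continuous at 0; evaluation is itself the limit, no machinery required.


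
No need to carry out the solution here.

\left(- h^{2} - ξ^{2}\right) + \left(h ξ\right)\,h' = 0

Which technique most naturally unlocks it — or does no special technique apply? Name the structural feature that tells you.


Diagnosis: the homogeneous substitution — scaling ξ and h together leaves the slope fixed — it depends only on h/ξ, so substitute the ratio. Rearranged, this also fits the Bernoulli template directly; the homogeneous substitution reads the structure without the rearrangement.


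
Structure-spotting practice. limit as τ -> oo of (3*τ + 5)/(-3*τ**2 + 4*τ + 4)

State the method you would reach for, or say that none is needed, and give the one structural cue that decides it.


Diagnosis: dominant-term comparison — growth-rate triage: the leading powers of τ decide the limit, everything else is noise. Viewed as a single quotient this is an ∞/∞ form — an at-infinity application of l'Hôpital's rule would also resolve it; comparing leading growth reads the answer without differentiating.


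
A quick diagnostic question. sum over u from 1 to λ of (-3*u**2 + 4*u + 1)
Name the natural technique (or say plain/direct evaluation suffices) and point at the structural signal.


Verdict: no special technique — Faulhaber territory: sum each constant-multiple power of u with its closed-form formula, no trick required.


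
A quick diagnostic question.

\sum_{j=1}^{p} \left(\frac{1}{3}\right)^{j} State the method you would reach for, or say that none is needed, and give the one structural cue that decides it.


Diagnosis: the geometric series formula — the ratio of consecutive terms is the constant \frac{1}{3}, independent of the index — a geometric sum.


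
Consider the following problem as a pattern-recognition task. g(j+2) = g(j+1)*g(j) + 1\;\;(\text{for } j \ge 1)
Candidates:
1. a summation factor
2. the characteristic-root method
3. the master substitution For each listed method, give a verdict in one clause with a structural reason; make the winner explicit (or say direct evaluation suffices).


Verdict: no special technique — no ansatz, no master substitution, no summation factor survives the nonlinearity here.
- a summation factor — no summation factor applies — the rule is not linear in the sequence values.
- the characteristic-root method: nonlinearity rules out exponential-mode superposition from the start.
- the master substitution — the recursion steps by a constant offset, so exponential reindexing is pointless.


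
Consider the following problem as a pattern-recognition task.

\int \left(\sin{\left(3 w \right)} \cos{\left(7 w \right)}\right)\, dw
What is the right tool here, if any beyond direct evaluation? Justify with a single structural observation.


Verdict: a trigonometric identity — two sinusoids at different rates multiply in \sin{\left(3 w \right)} \cos{\left(7 w \right)}; the product-to-sum identity uncouples them.


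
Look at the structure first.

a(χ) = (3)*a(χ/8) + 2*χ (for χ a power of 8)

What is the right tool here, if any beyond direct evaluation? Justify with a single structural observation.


Best approach: the master substitution — index division is the fingerprint: χ/8 in the recursive call means substitute χ = 8^m.


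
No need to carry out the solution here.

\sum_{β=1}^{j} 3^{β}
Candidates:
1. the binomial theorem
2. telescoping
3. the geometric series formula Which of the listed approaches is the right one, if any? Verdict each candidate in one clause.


Verdict: the geometric series formula — each summand is the previous one scaled by 3; that constant multiplier is itself the geometric structure.
- the binomial theorem — there is no sum-raised-to-a-power identity hiding in these terms.
- telescoping: writing out consecutive terms as given produces no pairwise cancellation.
- the geometric series formula — applicable, and directly so.


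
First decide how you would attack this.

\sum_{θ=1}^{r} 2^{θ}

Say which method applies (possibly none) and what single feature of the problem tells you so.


Verdict: the geometric series formula — the ratio of consecutive terms is the constant 2, independent of the index — a geometric sum.


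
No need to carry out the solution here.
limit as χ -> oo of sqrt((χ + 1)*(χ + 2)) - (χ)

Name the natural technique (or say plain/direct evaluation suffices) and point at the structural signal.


Verdict: conjugate multiplication — both pieces blow up but their difference is finite; the conjugate trick rationalizes sqrt((χ + 1)*(χ + 2)) - χ.


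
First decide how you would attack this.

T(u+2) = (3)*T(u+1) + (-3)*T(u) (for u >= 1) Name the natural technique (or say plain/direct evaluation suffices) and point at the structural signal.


Method: the characteristic-root method — fixed numeric weights on consecutive terms and no forcing term added: the root method in its home territory.


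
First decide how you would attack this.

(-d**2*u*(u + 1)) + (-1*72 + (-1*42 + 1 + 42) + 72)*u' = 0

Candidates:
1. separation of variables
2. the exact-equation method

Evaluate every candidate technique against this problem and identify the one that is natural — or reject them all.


Verdict: separation of variables — separating collects all u-dependence with the derivative and leaves all d-dependence opposite: variables separate. A Bernoulli substitution applies to this equation as given; separation takes the same equation in its displayed form.
- separation of variables — yes — fits the structure here.
- the exact-equation method — the cross partial derivatives disagree, so no single potential exists.


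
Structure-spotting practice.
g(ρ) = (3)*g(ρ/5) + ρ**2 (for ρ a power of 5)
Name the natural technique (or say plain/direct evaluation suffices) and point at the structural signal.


Diagnosis: the master substitution — treat m = log base 5 of ρ as the new clock: one recursion step advances m by one while ρ scales by 5.


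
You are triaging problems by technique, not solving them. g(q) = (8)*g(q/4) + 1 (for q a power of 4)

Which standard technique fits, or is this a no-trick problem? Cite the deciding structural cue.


Diagnosis: the master substitution — index division is the fingerprint: q/4 in the recursive call means substitute q = 4^m.


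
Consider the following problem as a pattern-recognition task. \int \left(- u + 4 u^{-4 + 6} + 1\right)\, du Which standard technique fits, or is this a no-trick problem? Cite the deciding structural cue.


Best approach: no special technique — every term is a constant multiple of a power of u; term-wise power-rule integration needs no preliminary transformation.


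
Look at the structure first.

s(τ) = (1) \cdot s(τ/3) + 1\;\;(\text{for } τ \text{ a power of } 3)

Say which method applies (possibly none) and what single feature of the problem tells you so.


Verdict: the master substitution — the argument contracts 3-fold per step: reindex τ exponentially and solve the linear recurrence in the new index.


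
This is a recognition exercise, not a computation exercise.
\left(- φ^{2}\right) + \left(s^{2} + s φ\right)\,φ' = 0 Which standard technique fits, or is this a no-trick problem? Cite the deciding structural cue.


Best approach: the homogeneous substitution — scaling s and φ together leaves the slope fixed — it depends only on φ/s, so substitute the ratio. Rewriting — with the variables' roles exchanged where the shape demands it — would expose a Bernoulli structure too; the homogeneous substitution simply reads the degrees directly.


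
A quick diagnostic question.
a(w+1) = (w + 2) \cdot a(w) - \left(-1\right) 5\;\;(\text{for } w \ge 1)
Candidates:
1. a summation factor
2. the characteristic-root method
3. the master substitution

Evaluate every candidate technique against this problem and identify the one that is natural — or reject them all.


Technique: a summation factor — first-order, linear, moving coefficient w + 2: the discrete analogue of an integrating factor handles it.
- a summation factor — yes, a natural case for it.
- the characteristic-root method: an index-dependent weight blocks the pure exponential ansatz.
- the master substitution: the recursion steps by a constant offset, so exponential reindexing is pointless.


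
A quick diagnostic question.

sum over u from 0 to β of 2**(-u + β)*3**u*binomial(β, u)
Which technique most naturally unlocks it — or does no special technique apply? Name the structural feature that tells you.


Diagnosis: the binomial theorem — terms weighting binomial(β, u) against matched powers of 3 and 2 reassemble into (3 + 2)^β by the binomial theorem.


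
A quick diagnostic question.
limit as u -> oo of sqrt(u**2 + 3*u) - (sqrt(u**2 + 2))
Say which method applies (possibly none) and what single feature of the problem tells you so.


Best approach: conjugate multiplication — two divergent pieces with a minus sign between them and a radical in the mix: rationalize sqrt(u**2 + 3*u) - sqrt(u**2 + 2) before any limit law applies.


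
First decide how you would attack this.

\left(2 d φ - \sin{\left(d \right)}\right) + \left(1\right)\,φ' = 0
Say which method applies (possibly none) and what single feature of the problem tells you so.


Verdict: a linear integrating factor — arrange it as φ' + 2 d·φ = (the forcing term) and the integrating factor does the rest.


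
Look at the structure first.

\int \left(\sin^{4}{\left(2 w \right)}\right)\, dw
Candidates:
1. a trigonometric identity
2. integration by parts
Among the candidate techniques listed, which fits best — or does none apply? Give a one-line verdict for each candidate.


Diagnosis: a trigonometric identity — \sin^{4}{\left(2 w \right)} is an even power — the power-reduction identity rewrites it into first-degree cosines.
- a trigonometric identity — yes, a natural case for it.
- integration by parts — not the natural route: no polynomial-kernel product appears — a recursive parts reduction of the trigonometric product exists, but the identity rewrite is direct.


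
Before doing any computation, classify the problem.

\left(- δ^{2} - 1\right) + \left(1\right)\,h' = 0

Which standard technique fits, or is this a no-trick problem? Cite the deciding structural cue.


Technique: no special technique — the slope is a function of δ alone, so integrate both sides directly.


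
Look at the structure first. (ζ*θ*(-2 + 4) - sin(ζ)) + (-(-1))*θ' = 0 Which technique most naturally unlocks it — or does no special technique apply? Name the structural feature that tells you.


Best approach: a linear integrating factor — linear in the unknown with genuine forcing: multiply through by the exponential of the integrated coefficient and the left side closes into one derivative.


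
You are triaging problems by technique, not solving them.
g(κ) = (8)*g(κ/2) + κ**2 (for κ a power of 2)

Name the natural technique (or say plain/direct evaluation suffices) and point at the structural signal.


Verdict: the master substitution — treat m = log base 2 of κ as the new clock: one recursion step advances m by one while κ scales by 2.


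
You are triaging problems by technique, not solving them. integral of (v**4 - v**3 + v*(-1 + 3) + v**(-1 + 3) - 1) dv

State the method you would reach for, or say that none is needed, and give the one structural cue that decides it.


Method: no special technique — every term is a constant multiple of a power of v; term-wise power-rule integration needs no preliminary transformation.


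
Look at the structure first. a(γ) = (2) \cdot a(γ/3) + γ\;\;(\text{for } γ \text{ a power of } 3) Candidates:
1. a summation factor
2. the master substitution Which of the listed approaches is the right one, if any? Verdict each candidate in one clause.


Verdict: the master substitution — the argument shrinks by the factor 3, so measure the index on a logarithmic scale and the recursion becomes a shift.
- a summation factor: a divided-index call is outside the fixed-shift first-order family a summation factor normalizes.
- the master substitution — yes, a natural case for it.


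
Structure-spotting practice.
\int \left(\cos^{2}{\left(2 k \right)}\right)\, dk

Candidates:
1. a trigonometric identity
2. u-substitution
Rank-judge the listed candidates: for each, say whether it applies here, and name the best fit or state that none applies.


Method: a trigonometric identity — \cos^{2}{\left(2 k \right)} carries an even exponent — trade it for double-angle cosines before integrating.
- a trigonometric identity: yes — fits the structure here.
- u-substitution: no subexpression of the integrand serves as a whole-integral substitution inner — individual terms may offer their own, but none carries its derivative as a factor of the full integrand; a working change of variable would have to be constructed from outside the expression.


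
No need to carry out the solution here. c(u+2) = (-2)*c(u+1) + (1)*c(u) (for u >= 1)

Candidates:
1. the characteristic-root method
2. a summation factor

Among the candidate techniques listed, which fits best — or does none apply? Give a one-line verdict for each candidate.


Method: the characteristic-root method — try a geometric ansatz r^u: constant coefficients turn the recurrence into one polynomial equation in r.
- the characteristic-root method: a fit — the right tool for this form.
- a summation factor — the recurrence reaches back more than one step, outside the first-order family a summation factor normalizes.


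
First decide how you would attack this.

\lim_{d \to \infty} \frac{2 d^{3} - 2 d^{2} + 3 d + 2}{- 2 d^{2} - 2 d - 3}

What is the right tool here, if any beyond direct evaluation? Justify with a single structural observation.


Best approach: dominant-term comparison — at large d only the top-degree terms survive; compare the leading terms and the limit falls out. l'Hôpital's at-infinity variant applies to the expression viewed as a single quotient; the leading-term comparison is the direct route.


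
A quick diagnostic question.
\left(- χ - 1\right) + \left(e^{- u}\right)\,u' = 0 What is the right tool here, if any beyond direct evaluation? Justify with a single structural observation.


Method: separation of variables — all dependence on the two variables factors apart, the defining separable shape. An exactness check succeeds on this form as well — separation and the potential function arrive at the same answer, separation more directly.


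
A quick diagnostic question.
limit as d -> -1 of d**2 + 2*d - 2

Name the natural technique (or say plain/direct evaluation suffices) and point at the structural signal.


Technique: no special technique — no zero denominators, no indeterminate clash at -1 — substitute and read off the value.


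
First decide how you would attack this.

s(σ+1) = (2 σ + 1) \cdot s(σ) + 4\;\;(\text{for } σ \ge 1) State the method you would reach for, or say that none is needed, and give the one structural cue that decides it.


Technique: a summation factor — the coefficient 2 σ + 1 drifts with the index, so no fixed root exists; normalizing by the cumulative product telescopes it.


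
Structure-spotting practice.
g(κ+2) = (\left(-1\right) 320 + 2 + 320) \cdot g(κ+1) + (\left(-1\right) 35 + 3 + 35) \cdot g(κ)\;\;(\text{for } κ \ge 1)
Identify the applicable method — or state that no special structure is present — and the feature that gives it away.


Diagnosis: the characteristic-root method — every coefficient is a fixed number and the forcing is zero — substitute r^κ and read off the root equation.


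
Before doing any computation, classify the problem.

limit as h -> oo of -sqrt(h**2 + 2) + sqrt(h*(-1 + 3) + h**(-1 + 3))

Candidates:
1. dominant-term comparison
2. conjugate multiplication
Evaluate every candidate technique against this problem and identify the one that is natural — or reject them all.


Technique: conjugate multiplication — neither sqrt(h*(-1 + 3) + h**(-1 + 3)) nor sqrt(h**2 + 2) converges alone, so rewrite their difference as a conjugate-rationalized quotient first.
- dominant-term comparison — leading-power comparison does not apply to this form.
- conjugate multiplication — applicable, and directly so.


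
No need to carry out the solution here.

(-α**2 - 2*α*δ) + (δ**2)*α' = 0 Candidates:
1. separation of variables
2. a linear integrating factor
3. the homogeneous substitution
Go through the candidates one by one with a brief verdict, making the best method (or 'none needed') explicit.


Method: the homogeneous substitution — the slope is degree-zero homogeneous: the ratio substitution v = α/δ collapses it. A Bernoulli rewrite works here as the equation stands — the homogeneous substitution is the more immediate reading.
- separation of variables — no algebra isolates the independent variable on one side and the unknown on the other.
- a linear integrating factor: the unknown enters nonlinearly (through a power, a denominator, or a transcendental function), which the linear integrating-factor recipe cannot absorb as-is — any repair would come from a preliminary substitution, not the factor.
- the homogeneous substitution — applies; the problem has the shape this method handles.
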